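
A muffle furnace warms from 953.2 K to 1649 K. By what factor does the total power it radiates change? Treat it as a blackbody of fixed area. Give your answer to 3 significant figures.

P ∝ T⁴, so P₂/P₁ = (T₂/T₁)⁴ = (1649/953.2)⁴ = (1.72996)⁴ = 8.96.

P₂/P₁ ≈ 8.96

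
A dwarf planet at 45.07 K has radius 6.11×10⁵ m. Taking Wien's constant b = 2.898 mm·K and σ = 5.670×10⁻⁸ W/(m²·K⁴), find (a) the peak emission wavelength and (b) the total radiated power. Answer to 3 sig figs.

λ_max ≈ 64.3 μm; P ≈ 1.10×10¹² W

(a) λ_max = b/T = 2.898×10⁻³/45.07 = 6.430×10⁻⁵ m = 64.3 μm.
Surface area A = 4πR² = 4π(6.11×10⁵ m)² = 4.69129×10¹² m².
(b) P = σAT⁴ = 5.670×10⁻⁸×4.69129×10¹²×(45.07)⁴ = 1.10×10¹² W.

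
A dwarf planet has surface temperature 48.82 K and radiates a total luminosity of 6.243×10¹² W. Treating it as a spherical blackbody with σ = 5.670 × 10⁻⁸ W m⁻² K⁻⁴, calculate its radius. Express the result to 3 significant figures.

L = 4πR²σT⁴ ⇒ R = √(L/(4πσT⁴)).
σT⁴ = 0.322088 W/m², so R = √(6.243×10¹²/(4π×0.322088)) = 1.24×10⁶ m.

R ≈ 1.24×10⁶ m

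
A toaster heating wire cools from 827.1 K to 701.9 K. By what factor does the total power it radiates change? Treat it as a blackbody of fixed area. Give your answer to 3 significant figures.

P ∝ T⁴, so P₂/P₁ = (T₂/T₁)⁴ = (701.9/827.1)⁴ = (0.848628)⁴ = 0.519.

P₂/P₁ ≈ 0.519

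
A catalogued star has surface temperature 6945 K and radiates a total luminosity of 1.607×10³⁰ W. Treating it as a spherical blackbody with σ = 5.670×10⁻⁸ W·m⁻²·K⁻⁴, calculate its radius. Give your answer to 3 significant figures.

R ≈ 3.11×10¹⁰ m

L = 4πR²σT⁴ ⇒ R = √(L/(4πσT⁴)).
σT⁴ = 1.31908×10⁸ W/m², so R = √(1.607×10³⁰/(4π×1.31908×10⁸)) = 3.11×10¹⁰ m.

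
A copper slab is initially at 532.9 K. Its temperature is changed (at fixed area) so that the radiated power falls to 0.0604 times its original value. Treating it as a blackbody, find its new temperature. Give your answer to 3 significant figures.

T₂ ≈ 264 K

P ∝ T⁴, so T₂/T₁ = (P₂/P₁)^(1/4) = (0.0604)^(1/4) = 0.495746.
T₂ = 532.9 × 0.495746 = 264 K.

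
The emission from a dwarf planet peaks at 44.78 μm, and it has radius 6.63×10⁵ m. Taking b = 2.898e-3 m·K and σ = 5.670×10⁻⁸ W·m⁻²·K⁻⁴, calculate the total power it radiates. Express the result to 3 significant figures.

P ≈ 5.49×10¹² W

Wien's law: T = b/λ_max = 2.898×10⁻³/4.478×10⁻⁵ = 64.7164 K.
Surface area A = 4πR² = 4π(6.63×10⁵ m)² = 5.52379×10¹² m².
Then P = σAT⁴ = 5.670×10⁻⁸×5.52379×10¹²×(64.7164)⁴ = 5.49×10¹² W.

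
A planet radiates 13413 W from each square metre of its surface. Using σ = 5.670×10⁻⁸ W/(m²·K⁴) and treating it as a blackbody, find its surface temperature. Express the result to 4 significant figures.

I = σT⁴, so T = (I/σ)^(1/4) = (13413/(5.670×10⁻⁸))^(1/4) = 697.4 K.

T ≈ 697.4 K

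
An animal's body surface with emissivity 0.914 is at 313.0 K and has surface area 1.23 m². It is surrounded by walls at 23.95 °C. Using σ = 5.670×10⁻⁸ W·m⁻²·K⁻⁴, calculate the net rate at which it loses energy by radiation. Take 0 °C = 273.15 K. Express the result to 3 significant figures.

Net loss ≈ 115 W

Surroundings: T = 23.95 °C + 273.15 = 297.10 K.
Area A = 1.23 m².
Net radiated power P_net = εσA(T⁴ − T₀⁴) = 0.914×5.670×10⁻⁸×1.23×(313.0⁴ − 297.10⁴).
T⁴ − T₀⁴ = 9.59792×10⁹ − 7.79131×10⁹ = 1.80661×10⁹ K⁴, so P_net = 115 W.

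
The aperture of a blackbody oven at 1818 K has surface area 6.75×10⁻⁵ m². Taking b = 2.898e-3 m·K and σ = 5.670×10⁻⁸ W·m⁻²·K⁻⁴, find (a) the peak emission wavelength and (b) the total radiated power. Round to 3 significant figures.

λ_max ≈ 1.59 μm; P ≈ 41.8 W

(a) λ_max = b/T = 2.898×10⁻³/1818 = 1.594×10⁻⁶ m = 1.59 μm.
Area A = 6.75×10⁻⁵ m².
(b) P = σAT⁴ = 5.670×10⁻⁸×6.75×10⁻⁵×(1818)⁴ = 41.8 W.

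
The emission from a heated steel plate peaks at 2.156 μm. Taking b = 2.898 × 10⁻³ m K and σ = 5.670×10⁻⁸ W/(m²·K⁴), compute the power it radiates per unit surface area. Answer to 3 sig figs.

Wien's law: T = b/λ_max = 2.898×10⁻³/2.156×10⁻⁶ = 1344.16 K.
Then I = σT⁴ = 5.670×10⁻⁸×(1344.16)⁴ = 1.85×10⁵ W/m².

I ≈ 1.85×10⁵ W/m²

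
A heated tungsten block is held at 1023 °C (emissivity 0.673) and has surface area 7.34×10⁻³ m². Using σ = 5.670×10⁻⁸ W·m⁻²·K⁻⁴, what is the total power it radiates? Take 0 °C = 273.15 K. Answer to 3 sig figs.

P ≈ 791 W

T = 1023 °C + 273.15 = 1296.15 K.
Area A = 7.34×10⁻³ m².
P = εσAT⁴ = 0.673 × 5.670×10⁻⁸ × 7.34×10⁻³ × (1296.15)⁴ = 791 W.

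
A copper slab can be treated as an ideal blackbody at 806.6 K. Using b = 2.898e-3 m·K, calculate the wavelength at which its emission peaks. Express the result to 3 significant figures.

Wien's displacement law: λ_max = b/T = (2.898×10⁻³ m·K)/(806.6 K) = 3.593×10⁻⁶ m.
That is 3.59 μm, in the infrared range.

λ_max ≈ 3.59 μm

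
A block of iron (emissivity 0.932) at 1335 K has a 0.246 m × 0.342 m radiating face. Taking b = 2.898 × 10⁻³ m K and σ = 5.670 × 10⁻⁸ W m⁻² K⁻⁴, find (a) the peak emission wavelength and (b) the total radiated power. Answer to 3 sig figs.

λ_max ≈ 2.17×10³ nm; P ≈ 1.41×10⁴ W

(a) λ_max = b/T = 2.898×10⁻³/1335 = 2.171×10⁻⁶ m = 2.17×10³ nm.
Area A = 0.246 × 0.342 = 0.084132 m².
(b) P = εσAT⁴ = 0.932×5.670×10⁻⁸×0.084132×(1335)⁴ = 1.41×10⁴ W.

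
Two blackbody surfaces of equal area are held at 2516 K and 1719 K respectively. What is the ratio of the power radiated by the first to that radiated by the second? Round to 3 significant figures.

P₁/P₂ ≈ 4.59

With equal areas, P₁/P₂ = (T₁/T₂)⁴ = (2516/1719)⁴ = 4.59.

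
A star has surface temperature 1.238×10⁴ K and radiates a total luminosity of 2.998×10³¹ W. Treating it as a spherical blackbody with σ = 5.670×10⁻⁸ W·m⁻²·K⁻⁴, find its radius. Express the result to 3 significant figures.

L = 4πR²σT⁴ ⇒ R = √(L/(4πσT⁴)).
σT⁴ = 1.33188×10⁹ W/m², so R = √(2.998×10³¹/(4π×1.33188×10⁹)) = 4.23×10¹⁰ m.

R ≈ 4.23×10¹⁰ m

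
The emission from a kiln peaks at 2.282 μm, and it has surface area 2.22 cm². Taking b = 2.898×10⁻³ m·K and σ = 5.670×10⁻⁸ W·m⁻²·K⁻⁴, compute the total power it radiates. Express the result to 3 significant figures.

P ≈ 32.7 W

Wien's law: T = b/λ_max = 2.898×10⁻³/2.282×10⁻⁶ = 1269.94 K.
Area A = 2.22 cm² = 2.22×10⁻⁴ m².
Then P = σAT⁴ = 5.670×10⁻⁸×2.22×10⁻⁴×(1269.94)⁴ = 32.7 W.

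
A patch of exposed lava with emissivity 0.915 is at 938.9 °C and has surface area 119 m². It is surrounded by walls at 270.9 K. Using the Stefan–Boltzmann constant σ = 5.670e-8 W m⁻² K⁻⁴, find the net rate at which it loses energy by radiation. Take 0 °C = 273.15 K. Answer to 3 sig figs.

T = 938.9 °C + 273.15 = 1212.05 K.
Area A = 119 m².
Net radiated power P_net = εσA(T⁴ − T₀⁴) = 0.915×5.670×10⁻⁸×119×(1212.05⁴ − 270.9⁴).
T⁴ − T₀⁴ = 2.15815×10¹² − 5.38562×10⁹ = 2.15276×10¹² K⁴, so P_net = 1.33×10⁷ W.

Net loss ≈ 1.33×10⁷ W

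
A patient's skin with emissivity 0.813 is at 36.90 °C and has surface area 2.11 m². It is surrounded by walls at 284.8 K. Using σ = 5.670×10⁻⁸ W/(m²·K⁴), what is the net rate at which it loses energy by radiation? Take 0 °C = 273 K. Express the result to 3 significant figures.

T = 36.90 °C + 273 = 309.90 K.
Area A = 2.11 m².
Net radiated power P_net = εσA(T⁴ − T₀⁴) = 0.813×5.670×10⁻⁸×2.11×(309.90⁴ − 284.8⁴).
T⁴ − T₀⁴ = 9.22330×10⁹ − 6.57900×10⁹ = 2.64430×10⁹ K⁴, so P_net = 257 W.

Net loss ≈ 257 W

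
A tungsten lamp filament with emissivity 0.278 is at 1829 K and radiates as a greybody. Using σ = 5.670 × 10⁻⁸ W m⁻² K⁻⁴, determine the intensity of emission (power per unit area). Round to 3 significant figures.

I ≈ 1.76×10⁵ W/m²

Stefan–Boltzmann: I = εσT⁴ = 0.278 × 5.670×10⁻⁸ × (1829)⁴ = 1.76×10⁵ W/m².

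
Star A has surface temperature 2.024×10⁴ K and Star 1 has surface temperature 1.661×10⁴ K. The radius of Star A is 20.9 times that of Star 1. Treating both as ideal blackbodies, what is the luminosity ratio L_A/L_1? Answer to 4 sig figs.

L_A/L_1 ≈ 963.1

L ∝ R²T⁴, so L_A/L_1 = (R_A/R_1)²(T_A/T_1)⁴ = (20.9)² × (2.024×10⁴/1.661×10⁴)⁴ = 436.81 × 2.20477 = 963.1.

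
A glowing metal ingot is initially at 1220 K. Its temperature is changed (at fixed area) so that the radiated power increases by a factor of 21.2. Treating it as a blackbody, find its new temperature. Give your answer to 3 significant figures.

P ∝ T⁴, so T₂/T₁ = (P₂/P₁)^(1/4) = (21.2)^(1/4) = 2.14577.
T₂ = 1220 × 2.14577 = 2.62×10³ K.

T₂ ≈ 2.62×10³ K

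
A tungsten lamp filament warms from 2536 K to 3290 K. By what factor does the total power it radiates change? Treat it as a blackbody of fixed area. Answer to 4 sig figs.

P₂/P₁ ≈ 2.833

P ∝ T⁴, so P₂/P₁ = (T₂/T₁)⁴ = (3290/2536)⁴ = (1.29732)⁴ = 2.833.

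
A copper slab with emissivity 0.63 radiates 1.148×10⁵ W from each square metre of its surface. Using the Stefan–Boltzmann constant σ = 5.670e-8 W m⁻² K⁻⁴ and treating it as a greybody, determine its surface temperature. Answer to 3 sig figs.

T ≈ 1.34×10³ K

I = εσT⁴, so T = (I/εσ)^(1/4) = (1.148×10⁵/(0.63×5.670×10⁻⁸))^(1/4) = 1.34×10³ K.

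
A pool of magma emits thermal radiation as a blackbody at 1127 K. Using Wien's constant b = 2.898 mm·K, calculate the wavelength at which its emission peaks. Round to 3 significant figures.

Wien's displacement law: λ_max = b/T = (2.898×10⁻³ m·K)/(1127 K) = 2.571×10⁻⁶ m.
That is 2.57 μm, in the infrared range.

λ_max ≈ 2.57 μm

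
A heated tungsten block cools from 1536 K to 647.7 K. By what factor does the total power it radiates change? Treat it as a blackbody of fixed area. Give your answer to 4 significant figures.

P₂/P₁ ≈ 0.03162

P ∝ T⁴, so P₂/P₁ = (T₂/T₁)⁴ = (647.7/1536)⁴ = (0.421680)⁴ = 0.03162.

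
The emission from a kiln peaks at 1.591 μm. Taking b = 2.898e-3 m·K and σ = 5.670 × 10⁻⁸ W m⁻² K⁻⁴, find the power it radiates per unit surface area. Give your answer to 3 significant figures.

Wien's law: T = b/λ_max = 2.898×10⁻³/1.591×10⁻⁶ = 1821.50 K.
Then I = σT⁴ = 5.670×10⁻⁸×(1821.50)⁴ = 6.24×10⁵ W/m².

I ≈ 6.24×10⁵ W/m²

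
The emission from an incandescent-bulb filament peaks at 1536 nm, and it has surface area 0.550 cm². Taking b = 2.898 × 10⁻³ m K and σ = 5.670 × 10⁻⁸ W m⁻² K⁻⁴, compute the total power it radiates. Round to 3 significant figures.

Wien's law: T = b/λ_max = 2.898×10⁻³/1.536×10⁻⁶ = 1886.72 K.
Area A = 0.550 cm² = 5.50×10⁻⁵ m².
Then P = σAT⁴ = 5.670×10⁻⁸×5.50×10⁻⁵×(1886.72)⁴ = 39.5 W.

P ≈ 39.5 W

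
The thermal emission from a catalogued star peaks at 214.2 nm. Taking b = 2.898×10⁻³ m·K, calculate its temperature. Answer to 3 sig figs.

Wien's law gives T = b/λ_max = (2.898×10⁻³ m·K)/(2.142×10⁻⁷ m) = 1.35×10⁴ K.

T ≈ 1.35×10⁴ K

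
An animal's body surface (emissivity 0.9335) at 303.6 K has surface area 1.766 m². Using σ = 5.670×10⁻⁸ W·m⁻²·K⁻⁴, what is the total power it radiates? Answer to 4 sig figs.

Area A = 1.766 m².
P = εσAT⁴ = 0.9335 × 5.670×10⁻⁸ × 1.766 × (303.6)⁴ = 794.1 W.

P ≈ 794.1 W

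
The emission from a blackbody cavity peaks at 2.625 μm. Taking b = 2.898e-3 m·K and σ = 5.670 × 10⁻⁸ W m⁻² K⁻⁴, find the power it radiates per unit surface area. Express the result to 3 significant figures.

I ≈ 8.42×10⁴ W/m²

Wien's law: T = b/λ_max = 2.898×10⁻³/2.625×10⁻⁶ = 1104.00 K.
Then I = σT⁴ = 5.670×10⁻⁸×(1104.00)⁴ = 8.42×10⁴ W/m².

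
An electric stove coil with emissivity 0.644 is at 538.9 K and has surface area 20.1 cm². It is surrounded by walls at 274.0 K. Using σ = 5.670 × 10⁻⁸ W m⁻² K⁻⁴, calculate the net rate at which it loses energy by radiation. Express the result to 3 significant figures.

Net loss ≈ 5.78 W

Area A = 20.1 cm² = 2.01×10⁻³ m².
Net radiated power P_net = εσA(T⁴ − T₀⁴) = 0.644×5.670×10⁻⁸×2.01×10⁻³×(538.9⁴ − 274.0⁴).
T⁴ − T₀⁴ = 8.43398×10¹⁰ − 5.63641×10⁹ = 7.87034×10¹⁰ K⁴, so P_net = 5.78 W.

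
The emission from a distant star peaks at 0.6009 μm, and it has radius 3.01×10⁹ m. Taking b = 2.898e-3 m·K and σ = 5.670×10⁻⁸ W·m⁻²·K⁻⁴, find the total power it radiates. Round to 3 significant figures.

Wien's law: T = b/λ_max = 2.898×10⁻³/6.009×10⁻⁷ = 4822.77 K.
Surface area A = 4πR² = 4π(3.01×10⁹ m)² = 1.13853×10²⁰ m².
Then P = σAT⁴ = 5.670×10⁻⁸×1.13853×10²⁰×(4822.77)⁴ = 3.49×10²⁷ W.

P ≈ 3.49×10²⁷ W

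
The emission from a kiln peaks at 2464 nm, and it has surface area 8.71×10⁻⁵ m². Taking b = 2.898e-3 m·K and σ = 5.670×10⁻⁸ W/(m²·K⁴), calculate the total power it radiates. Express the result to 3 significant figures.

Wien's law: T = b/λ_max = 2.898×10⁻³/2.464×10⁻⁶ = 1176.14 K.
Area A = 8.71×10⁻⁵ m².
Then P = σAT⁴ = 5.670×10⁻⁸×8.71×10⁻⁵×(1176.14)⁴ = 9.45 W.

P ≈ 9.45 W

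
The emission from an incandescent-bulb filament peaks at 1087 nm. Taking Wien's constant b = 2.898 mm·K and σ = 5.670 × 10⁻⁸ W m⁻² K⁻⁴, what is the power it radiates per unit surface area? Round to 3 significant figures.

I ≈ 2.86×10⁶ W/m²

Wien's law: T = b/λ_max = 2.898×10⁻³/1.087×10⁻⁶ = 2666.05 K.
Then I = σT⁴ = 5.670×10⁻⁸×(2666.05)⁴ = 2.86×10⁶ W/m².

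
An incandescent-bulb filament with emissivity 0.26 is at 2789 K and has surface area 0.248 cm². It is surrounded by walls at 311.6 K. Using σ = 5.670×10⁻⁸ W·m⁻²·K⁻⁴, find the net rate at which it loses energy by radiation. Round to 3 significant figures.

Net loss ≈ 22.1 W

Area A = 0.248 cm² = 2.48×10⁻⁵ m².
Net radiated power P_net = εσA(T⁴ − T₀⁴) = 0.26×5.670×10⁻⁸×2.48×10⁻⁵×(2789⁴ − 311.6⁴).
T⁴ − T₀⁴ = 6.05054×10¹³ − 9.42735×10⁹ = 6.04960×10¹³ K⁴, so P_net = 22.1 W.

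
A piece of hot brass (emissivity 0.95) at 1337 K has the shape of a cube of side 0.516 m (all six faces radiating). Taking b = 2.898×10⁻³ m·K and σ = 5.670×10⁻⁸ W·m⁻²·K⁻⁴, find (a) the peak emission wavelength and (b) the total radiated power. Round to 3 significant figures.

(a) λ_max = b/T = 2.898×10⁻³/1337 = 2.168×10⁻⁶ m = 2.17×10³ nm.
Area A = 6s² = 6×(0.516 m)² = 1.59754 m².
(b) P = εσAT⁴ = 0.95×5.670×10⁻⁸×1.59754×(1337)⁴ = 2.75×10⁵ W.

λ_max ≈ 2.17×10³ nm; P ≈ 2.75×10⁵ W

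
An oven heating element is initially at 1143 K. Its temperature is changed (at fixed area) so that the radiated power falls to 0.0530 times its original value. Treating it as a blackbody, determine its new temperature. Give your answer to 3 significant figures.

P ∝ T⁴, so T₂/T₁ = (P₂/P₁)^(1/4) = (0.0530)^(1/4) = 0.479810.
T₂ = 1143 × 0.479810 = 548 K.

T₂ ≈ 548 K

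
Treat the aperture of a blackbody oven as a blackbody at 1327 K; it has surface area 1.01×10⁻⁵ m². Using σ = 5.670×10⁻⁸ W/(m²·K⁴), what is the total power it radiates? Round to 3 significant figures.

Area A = 1.01×10⁻⁵ m².
P = σAT⁴ = 5.670×10⁻⁸ × 1.01×10⁻⁵ × (1327)⁴ = 1.78 W.

P ≈ 1.78 W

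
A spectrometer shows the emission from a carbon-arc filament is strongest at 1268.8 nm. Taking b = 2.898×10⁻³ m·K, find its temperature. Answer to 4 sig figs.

T ≈ 2284 K

Wien's law gives T = b/λ_max = (2.898×10⁻³ m·K)/(1.2688×10⁻⁶ m) = 2284 K.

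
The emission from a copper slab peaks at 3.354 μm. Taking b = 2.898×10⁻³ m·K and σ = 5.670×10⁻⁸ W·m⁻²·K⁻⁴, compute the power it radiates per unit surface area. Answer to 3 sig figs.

I ≈ 3.16×10⁴ W/m²

Wien's law: T = b/λ_max = 2.898×10⁻³/3.354×10⁻⁶ = 864.043 K.
Then I = σT⁴ = 5.670×10⁻⁸×(864.043)⁴ = 3.16×10⁴ W/m².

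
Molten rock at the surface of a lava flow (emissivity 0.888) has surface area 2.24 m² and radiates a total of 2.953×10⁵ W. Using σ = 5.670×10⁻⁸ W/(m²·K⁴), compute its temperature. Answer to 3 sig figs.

T ≈ 1.27×10³ K

Area A = 2.24 m².
P = εσAT⁴ ⇒ T = (P/(εσA))^(1/4) = (2.953×10⁵/(0.888×5.670×10⁻⁸×2.24))^(1/4) = 1.27×10³ K.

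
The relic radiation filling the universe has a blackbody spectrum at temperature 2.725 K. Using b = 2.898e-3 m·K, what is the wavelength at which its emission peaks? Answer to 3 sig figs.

Wien's displacement law: λ_max = b/T = (2.898×10⁻³ m·K)/(2.725 K) = 1.063×10⁻³ m.
That is 1.06×10⁻³ m, in the microwave range.

λ_max ≈ 1.06×10⁻³ m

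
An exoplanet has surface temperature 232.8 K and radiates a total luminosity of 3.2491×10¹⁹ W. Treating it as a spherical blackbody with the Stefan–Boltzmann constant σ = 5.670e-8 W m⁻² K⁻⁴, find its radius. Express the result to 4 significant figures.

R ≈ 1.246×10⁸ m

L = 4πR²σT⁴ ⇒ R = √(L/(4πσT⁴)).
σT⁴ = 166.539 W/m², so R = √(3.2491×10¹⁹/(4π×166.539)) = 1.246×10⁸ m.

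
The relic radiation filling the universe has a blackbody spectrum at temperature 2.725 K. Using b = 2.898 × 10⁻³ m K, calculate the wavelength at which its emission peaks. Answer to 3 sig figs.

λ_max ≈ 1.06×10⁻³ m

Wien's displacement law: λ_max = b/T = (2.898×10⁻³ m·K)/(2.725 K) = 1.063×10⁻³ m.
That is 1.06×10⁻³ m, in the microwave range.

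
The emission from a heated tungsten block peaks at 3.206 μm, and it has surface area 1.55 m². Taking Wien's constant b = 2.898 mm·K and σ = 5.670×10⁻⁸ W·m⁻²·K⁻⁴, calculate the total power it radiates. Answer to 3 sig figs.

Wien's law: T = b/λ_max = 2.898×10⁻³/3.206×10⁻⁶ = 903.930 K.
Area A = 1.55 m².
Then P = σAT⁴ = 5.670×10⁻⁸×1.55×(903.930)⁴ = 5.87×10⁴ W.

P ≈ 5.87×10⁴ W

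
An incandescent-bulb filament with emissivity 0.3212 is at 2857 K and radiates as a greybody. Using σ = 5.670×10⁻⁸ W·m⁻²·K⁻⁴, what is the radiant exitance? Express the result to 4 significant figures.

I ≈ 1.213×10⁶ W/m²

Stefan–Boltzmann: I = εσT⁴ = 0.3212 × 5.670×10⁻⁸ × (2857)⁴ = 1.213×10⁶ W/m².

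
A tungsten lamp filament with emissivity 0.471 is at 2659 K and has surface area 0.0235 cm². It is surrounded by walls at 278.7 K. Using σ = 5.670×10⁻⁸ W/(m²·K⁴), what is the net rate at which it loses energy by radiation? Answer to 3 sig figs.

Net loss ≈ 3.14 W

Area A = 0.0235 cm² = 2.35×10⁻⁶ m².
Net radiated power P_net = εσA(T⁴ − T₀⁴) = 0.471×5.670×10⁻⁸×2.35×10⁻⁶×(2659⁴ − 278.7⁴).
T⁴ − T₀⁴ = 4.99889×10¹³ − 6.03320×10⁹ = 4.99829×10¹³ K⁴, so P_net = 3.14 W.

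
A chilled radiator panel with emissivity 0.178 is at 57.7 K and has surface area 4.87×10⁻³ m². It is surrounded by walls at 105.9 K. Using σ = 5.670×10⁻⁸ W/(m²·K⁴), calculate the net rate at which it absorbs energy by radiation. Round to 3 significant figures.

Area A = 4.87×10⁻³ m².
Net radiated power P_net = εσA(T⁴ − T₀⁴) = 0.178×5.670×10⁻⁸×4.87×10⁻³×(57.7⁴ − 105.9⁴).
T⁴ − T₀⁴ = 1.10842×10⁷ − 1.25772×10⁸ = -1.14688×10⁸ K⁴, so P_net = -5.64×10⁻³ W — negative, meaning a net gain of 5.64×10⁻³ W.

Net gain ≈ 5.64×10⁻³ W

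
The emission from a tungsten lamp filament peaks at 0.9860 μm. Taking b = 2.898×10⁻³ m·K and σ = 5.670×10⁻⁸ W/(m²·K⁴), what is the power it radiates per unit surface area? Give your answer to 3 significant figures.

I ≈ 4.23×10⁶ W/m²

Wien's law: T = b/λ_max = 2.898×10⁻³/9.860×10⁻⁷ = 2939.15 K.
Then I = σT⁴ = 5.670×10⁻⁸×(2939.15)⁴ = 4.23×10⁶ W/m².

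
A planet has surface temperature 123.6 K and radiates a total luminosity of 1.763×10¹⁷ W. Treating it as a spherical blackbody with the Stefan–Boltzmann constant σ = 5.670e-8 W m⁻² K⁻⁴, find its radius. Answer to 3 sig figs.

L = 4πR²σT⁴ ⇒ R = √(L/(4πσT⁴)).
σT⁴ = 13.2330 W/m², so R = √(1.763×10¹⁷/(4π×13.2330)) = 3.26×10⁷ m.

R ≈ 3.26×10⁷ m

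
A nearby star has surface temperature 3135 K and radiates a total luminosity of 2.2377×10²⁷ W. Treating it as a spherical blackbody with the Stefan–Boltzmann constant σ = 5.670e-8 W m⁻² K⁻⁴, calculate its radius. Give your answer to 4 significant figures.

L = 4πR²σT⁴ ⇒ R = √(L/(4πσT⁴)).
σT⁴ = 5.47688×10⁶ W/m², so R = √(2.2377×10²⁷/(4π×5.47688×10⁶)) = 5.702×10⁹ m.

R ≈ 5.702×10⁹ m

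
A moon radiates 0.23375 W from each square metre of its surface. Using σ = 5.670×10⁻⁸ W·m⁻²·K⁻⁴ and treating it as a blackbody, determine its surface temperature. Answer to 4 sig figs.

T ≈ 45.06 K

I = σT⁴, so T = (I/σ)^(1/4) = (0.23375/(5.670×10⁻⁸))^(1/4) = 45.06 K.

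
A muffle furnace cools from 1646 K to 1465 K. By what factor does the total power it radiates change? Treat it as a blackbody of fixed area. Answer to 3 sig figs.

P ∝ T⁴, so P₂/P₁ = (T₂/T₁)⁴ = (1465/1646)⁴ = (0.890036)⁴ = 0.628.

P₂/P₁ ≈ 0.628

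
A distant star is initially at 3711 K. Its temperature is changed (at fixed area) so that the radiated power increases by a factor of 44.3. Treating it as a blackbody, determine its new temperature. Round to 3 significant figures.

P ∝ T⁴, so T₂/T₁ = (P₂/P₁)^(1/4) = (44.3)^(1/4) = 2.57989.
T₂ = 3711 × 2.57989 = 9.57×10³ K.

T₂ ≈ 9.57×10³ K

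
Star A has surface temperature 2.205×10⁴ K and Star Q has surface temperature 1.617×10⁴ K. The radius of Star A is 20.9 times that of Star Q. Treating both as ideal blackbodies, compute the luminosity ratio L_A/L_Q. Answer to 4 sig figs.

L_A/L_Q ≈ 1510

L ∝ R²T⁴, so L_A/L_Q = (R_A/R_Q)²(T_A/T_Q)⁴ = (20.9)² × (2.205×10⁴/1.617×10⁴)⁴ = 436.81 × 3.45776 = 1510.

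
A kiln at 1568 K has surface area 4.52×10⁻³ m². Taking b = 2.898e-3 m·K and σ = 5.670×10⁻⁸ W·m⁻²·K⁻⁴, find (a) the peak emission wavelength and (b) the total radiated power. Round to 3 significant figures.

(a) λ_max = b/T = 2.898×10⁻³/1568 = 1.848×10⁻⁶ m = 1.85×10³ nm.
Area A = 4.52×10⁻³ m².
(b) P = σAT⁴ = 5.670×10⁻⁸×4.52×10⁻³×(1568)⁴ = 1.55×10³ W.

λ_max ≈ 1.85×10³ nm; P ≈ 1.55×10³ W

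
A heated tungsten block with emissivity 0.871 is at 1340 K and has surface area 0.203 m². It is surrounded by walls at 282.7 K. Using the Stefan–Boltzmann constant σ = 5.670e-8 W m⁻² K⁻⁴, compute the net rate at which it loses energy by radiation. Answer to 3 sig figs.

Net loss ≈ 3.23×10⁴ W

Area A = 0.203 m².
Net radiated power P_net = εσA(T⁴ − T₀⁴) = 0.871×5.670×10⁻⁸×0.203×(1340⁴ − 282.7⁴).
T⁴ − T₀⁴ = 3.22418×10¹² − 6.38709×10⁹ = 3.21779×10¹² K⁴, so P_net = 3.23×10⁴ W.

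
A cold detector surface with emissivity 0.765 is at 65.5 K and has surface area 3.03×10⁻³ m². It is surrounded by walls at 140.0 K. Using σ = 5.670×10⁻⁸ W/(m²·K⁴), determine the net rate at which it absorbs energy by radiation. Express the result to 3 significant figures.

Area A = 3.03×10⁻³ m².
Net radiated power P_net = εσA(T⁴ − T₀⁴) = 0.765×5.670×10⁻⁸×3.03×10⁻³×(65.5⁴ − 140.0⁴).
T⁴ − T₀⁴ = 1.84062×10⁷ − 3.84160×10⁸ = -3.65754×10⁸ K⁴, so P_net = -0.0481 W — negative, meaning a net gain of 0.0481 W.

Net gain ≈ 0.0481 W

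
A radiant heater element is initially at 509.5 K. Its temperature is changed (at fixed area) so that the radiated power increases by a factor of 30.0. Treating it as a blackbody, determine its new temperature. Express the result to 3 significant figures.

P ∝ T⁴, so T₂/T₁ = (P₂/P₁)^(1/4) = (30.0)^(1/4) = 2.34035.
T₂ = 509.5 × 2.34035 = 1.19×10³ K.

T₂ ≈ 1.19×10³ K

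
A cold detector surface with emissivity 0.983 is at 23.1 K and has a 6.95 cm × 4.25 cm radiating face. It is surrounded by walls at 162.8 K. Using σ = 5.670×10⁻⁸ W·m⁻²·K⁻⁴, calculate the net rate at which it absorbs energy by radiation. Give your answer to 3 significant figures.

Area A = 0.0695 × 0.0425 = 2.95375×10⁻³ m².
Net radiated power P_net = εσA(T⁴ − T₀⁴) = 0.983×5.670×10⁻⁸×2.95375×10⁻³×(23.1⁴ − 162.8⁴).
T⁴ − T₀⁴ = 2.84740×10⁵ − 7.02454×10⁸ = -7.02169×10⁸ K⁴, so P_net = -0.116 W — negative, meaning a net gain of 0.116 W.

Net gain ≈ 0.116 W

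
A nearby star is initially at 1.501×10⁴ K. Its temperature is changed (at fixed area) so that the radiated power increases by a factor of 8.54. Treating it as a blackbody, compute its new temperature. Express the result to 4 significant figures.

T₂ ≈ 2.566×10⁴ K

P ∝ T⁴, so T₂/T₁ = (P₂/P₁)^(1/4) = (8.54)^(1/4) = 1.70948.
T₂ = 1.501×10⁴ × 1.70948 = 2.566×10⁴ K.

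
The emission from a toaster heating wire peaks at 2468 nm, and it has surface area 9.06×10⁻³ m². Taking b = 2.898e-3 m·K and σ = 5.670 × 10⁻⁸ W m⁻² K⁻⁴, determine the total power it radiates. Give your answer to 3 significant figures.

Wien's law: T = b/λ_max = 2.898×10⁻³/2.468×10⁻⁶ = 1174.23 K.
Area A = 9.06×10⁻³ m².
Then P = σAT⁴ = 5.670×10⁻⁸×9.06×10⁻³×(1174.23)⁴ = 977 W.

P ≈ 977 W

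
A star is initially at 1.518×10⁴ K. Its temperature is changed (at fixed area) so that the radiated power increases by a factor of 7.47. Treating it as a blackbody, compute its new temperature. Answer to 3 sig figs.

P ∝ T⁴, so T₂/T₁ = (P₂/P₁)^(1/4) = (7.47)^(1/4) = 1.65322.
T₂ = 1.518×10⁴ × 1.65322 = 2.51×10⁴ K.

T₂ ≈ 2.51×10⁴ K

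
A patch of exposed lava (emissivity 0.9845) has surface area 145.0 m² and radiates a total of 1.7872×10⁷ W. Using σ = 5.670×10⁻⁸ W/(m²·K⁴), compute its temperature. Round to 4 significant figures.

Area A = 145.0 m².
P = εσAT⁴ ⇒ T = (P/(εσA))^(1/4) = (1.7872×10⁷/(0.9845×5.670×10⁻⁸×145.0))^(1/4) = 1219 K.

T ≈ 1219 K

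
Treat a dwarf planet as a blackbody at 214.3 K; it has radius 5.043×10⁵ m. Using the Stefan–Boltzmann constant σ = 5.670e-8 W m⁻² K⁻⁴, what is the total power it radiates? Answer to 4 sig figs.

Surface area A = 4πR² = 4π(5.043×10⁵ m)² = 3.19586×10¹² m².
P = σAT⁴ = 5.670×10⁻⁸ × 3.19586×10¹² × (214.3)⁴ = 3.822×10¹⁴ W.

P ≈ 3.822×10¹⁴ W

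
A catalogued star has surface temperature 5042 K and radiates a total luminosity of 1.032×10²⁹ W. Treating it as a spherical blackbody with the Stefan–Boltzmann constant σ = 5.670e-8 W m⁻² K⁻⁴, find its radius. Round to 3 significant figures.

R ≈ 1.50×10¹⁰ m

L = 4πR²σT⁴ ⇒ R = √(L/(4πσT⁴)).
σT⁴ = 3.66433×10⁷ W/m², so R = √(1.032×10²⁹/(4π×3.66433×10⁷)) = 1.50×10¹⁰ m.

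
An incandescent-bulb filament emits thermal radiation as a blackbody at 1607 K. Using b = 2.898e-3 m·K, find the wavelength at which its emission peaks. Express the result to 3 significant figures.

λ_max ≈ 1.80×10³ nm

Wien's displacement law: λ_max = b/T = (2.898×10⁻³ m·K)/(1607 K) = 1.803×10⁻⁶ m.
That is 1.80×10³ nm, in the infrared range.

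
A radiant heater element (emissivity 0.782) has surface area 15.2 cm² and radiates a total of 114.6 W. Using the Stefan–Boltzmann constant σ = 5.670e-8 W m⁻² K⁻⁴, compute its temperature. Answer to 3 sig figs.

Area A = 15.2 cm² = 1.52×10⁻³ m².
P = εσAT⁴ ⇒ T = (P/(εσA))^(1/4) = (114.6/(0.782×5.670×10⁻⁸×1.52×10⁻³))^(1/4) = 1.14×10³ K.

T ≈ 1.14×10³ K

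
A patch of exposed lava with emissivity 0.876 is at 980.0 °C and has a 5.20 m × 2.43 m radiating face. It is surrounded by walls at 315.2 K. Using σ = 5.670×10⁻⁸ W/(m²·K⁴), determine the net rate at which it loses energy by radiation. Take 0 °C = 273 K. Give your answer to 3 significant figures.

Net loss ≈ 1.54×10⁶ W

T = 980.0 °C + 273 = 1253.0 K.
Area A = 5.20 × 2.43 = 12.636 m².
Net radiated power P_net = εσA(T⁴ − T₀⁴) = 0.876×5.670×10⁻⁸×12.636×(1253.0⁴ − 315.2⁴).
T⁴ − T₀⁴ = 2.46493×10¹² − 9.87063×10⁹ = 2.45506×10¹² K⁴, so P_net = 1.54×10⁶ W.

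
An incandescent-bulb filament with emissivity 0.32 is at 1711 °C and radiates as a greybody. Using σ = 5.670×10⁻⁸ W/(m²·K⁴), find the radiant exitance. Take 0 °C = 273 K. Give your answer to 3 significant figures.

T = 1711 °C + 273 = 1984 K.
Stefan–Boltzmann: I = εσT⁴ = 0.32 × 5.670×10⁻⁸ × (1984)⁴ = 2.81×10⁵ W/m².

I ≈ 2.81×10⁵ W/m²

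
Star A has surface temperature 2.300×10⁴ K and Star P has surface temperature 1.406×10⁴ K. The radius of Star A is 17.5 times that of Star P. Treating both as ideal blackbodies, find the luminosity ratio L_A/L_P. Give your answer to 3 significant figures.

L ∝ R²T⁴, so L_A/L_P = (R_A/R_P)²(T_A/T_P)⁴ = (17.5)² × (2.300×10⁴/1.406×10⁴)⁴ = 306.25 × 7.16094 = 2.19×10³.

L_A/L_P ≈ 2.19×10³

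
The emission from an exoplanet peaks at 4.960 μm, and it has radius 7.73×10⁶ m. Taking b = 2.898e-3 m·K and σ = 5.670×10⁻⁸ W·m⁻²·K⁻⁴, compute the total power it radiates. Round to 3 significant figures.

P ≈ 4.96×10¹⁸ W

Wien's law: T = b/λ_max = 2.898×10⁻³/4.960×10⁻⁶ = 584.274 K.
Surface area A = 4πR² = 4π(7.73×10⁶ m)² = 7.50877×10¹⁴ m².
Then P = σAT⁴ = 5.670×10⁻⁸×7.50877×10¹⁴×(584.274)⁴ = 4.96×10¹⁸ W.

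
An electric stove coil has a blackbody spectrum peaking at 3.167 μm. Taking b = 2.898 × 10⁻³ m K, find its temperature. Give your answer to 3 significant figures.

T ≈ 915 K

Wien's law gives T = b/λ_max = (2.898×10⁻³ m·K)/(3.167×10⁻⁶ m) = 915 K.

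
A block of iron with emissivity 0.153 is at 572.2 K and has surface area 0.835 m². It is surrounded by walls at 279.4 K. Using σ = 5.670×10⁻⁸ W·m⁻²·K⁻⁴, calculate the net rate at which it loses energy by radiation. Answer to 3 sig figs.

Net loss ≈ 732 W

Area A = 0.835 m².
Net radiated power P_net = εσA(T⁴ − T₀⁴) = 0.153×5.670×10⁻⁸×0.835×(572.2⁴ − 279.4⁴).
T⁴ − T₀⁴ = 1.07199×10¹¹ − 6.09404×10⁹ = 1.01105×10¹¹ K⁴, so P_net = 732 W.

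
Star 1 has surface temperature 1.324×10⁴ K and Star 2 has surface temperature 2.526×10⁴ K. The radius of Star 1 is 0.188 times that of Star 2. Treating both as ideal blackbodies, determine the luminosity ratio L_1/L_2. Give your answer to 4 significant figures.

L_1/L_2 ≈ 2.668×10⁻³

L ∝ R²T⁴, so L_1/L_2 = (R_1/R_2)²(T_1/T_2)⁴ = (0.188)² × (1.324×10⁴/2.526×10⁴)⁴ = 0.035344 × 0.0754777 = 2.668×10⁻³.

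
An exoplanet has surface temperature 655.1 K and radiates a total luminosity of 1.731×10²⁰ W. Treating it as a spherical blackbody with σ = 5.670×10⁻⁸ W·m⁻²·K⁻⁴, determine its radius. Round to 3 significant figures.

R ≈ 3.63×10⁷ m

L = 4πR²σT⁴ ⇒ R = √(L/(4πσT⁴)).
σT⁴ = 10442.7 W/m², so R = √(1.731×10²⁰/(4π×10442.7)) = 3.63×10⁷ m.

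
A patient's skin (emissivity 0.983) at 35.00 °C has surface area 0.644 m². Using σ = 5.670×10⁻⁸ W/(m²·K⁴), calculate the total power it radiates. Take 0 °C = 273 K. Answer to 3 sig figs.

T = 35.00 °C + 273 = 308.00 K.
Area A = 0.644 m².
P = εσAT⁴ = 0.983 × 5.670×10⁻⁸ × 0.644 × (308.00)⁴ = 323 W.

P ≈ 323 W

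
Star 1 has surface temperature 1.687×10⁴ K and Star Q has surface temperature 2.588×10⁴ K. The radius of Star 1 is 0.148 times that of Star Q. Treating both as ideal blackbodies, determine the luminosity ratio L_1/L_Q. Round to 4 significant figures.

L_1/L_Q ≈ 3.955×10⁻³

L ∝ R²T⁴, so L_1/L_Q = (R_1/R_Q)²(T_1/T_Q)⁴ = (0.148)² × (1.687×10⁴/2.588×10⁴)⁴ = 0.021904 × 0.180552 = 3.955×10⁻³.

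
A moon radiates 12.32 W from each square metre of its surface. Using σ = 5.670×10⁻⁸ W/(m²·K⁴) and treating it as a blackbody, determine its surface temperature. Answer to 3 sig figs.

I = σT⁴, so T = (I/σ)^(1/4) = (12.32/(5.670×10⁻⁸))^(1/4) = 121 K.

T ≈ 121 K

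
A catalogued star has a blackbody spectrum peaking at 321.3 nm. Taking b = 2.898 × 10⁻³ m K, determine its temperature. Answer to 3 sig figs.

Wien's law gives T = b/λ_max = (2.898×10⁻³ m·K)/(3.213×10⁻⁷ m) = 9.02×10³ K.

T ≈ 9.02×10³ K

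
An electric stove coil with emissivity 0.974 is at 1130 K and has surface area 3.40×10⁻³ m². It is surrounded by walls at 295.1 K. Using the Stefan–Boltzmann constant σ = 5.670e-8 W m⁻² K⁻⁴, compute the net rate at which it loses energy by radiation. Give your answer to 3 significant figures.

Net loss ≈ 305 W

Area A = 3.40×10⁻³ m².
Net radiated power P_net = εσA(T⁴ − T₀⁴) = 0.974×5.670×10⁻⁸×3.40×10⁻³×(1130⁴ − 295.1⁴).
T⁴ − T₀⁴ = 1.63047×10¹² − 7.58362×10⁹ = 1.62289×10¹² K⁴, so P_net = 305 W.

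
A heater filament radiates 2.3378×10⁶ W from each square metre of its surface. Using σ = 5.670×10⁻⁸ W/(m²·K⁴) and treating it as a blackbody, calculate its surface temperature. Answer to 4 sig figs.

I = σT⁴, so T = (I/σ)^(1/4) = (2.3378×10⁶/(5.670×10⁻⁸))^(1/4) = 2534 K.

T ≈ 2534 K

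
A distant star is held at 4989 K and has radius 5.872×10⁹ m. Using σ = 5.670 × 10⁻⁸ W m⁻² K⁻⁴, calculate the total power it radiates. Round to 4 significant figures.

P ≈ 1.522×10²⁸ W

Surface area A = 4πR² = 4π(5.872×10⁹ m)² = 4.33293×10²⁰ m².
P = σAT⁴ = 5.670×10⁻⁸ × 4.33293×10²⁰ × (4989)⁴ = 1.522×10²⁸ W.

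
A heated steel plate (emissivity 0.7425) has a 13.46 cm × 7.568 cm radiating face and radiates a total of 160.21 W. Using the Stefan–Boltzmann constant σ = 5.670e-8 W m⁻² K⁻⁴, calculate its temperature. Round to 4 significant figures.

T ≈ 781.8 K

Area A = 0.1346 × 0.07568 = 0.0101865 m².
P = εσAT⁴ ⇒ T = (P/(εσA))^(1/4) = (160.21/(0.7425×5.670×10⁻⁸×0.0101865))^(1/4) = 781.8 K.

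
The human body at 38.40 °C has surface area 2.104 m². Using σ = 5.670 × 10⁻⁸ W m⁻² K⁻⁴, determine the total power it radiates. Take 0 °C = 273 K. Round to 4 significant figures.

T = 38.40 °C + 273 = 311.40 K.
Area A = 2.104 m².
P = σAT⁴ = 5.670×10⁻⁸ × 2.104 × (311.40)⁴ = 1122 W.

P ≈ 1122 W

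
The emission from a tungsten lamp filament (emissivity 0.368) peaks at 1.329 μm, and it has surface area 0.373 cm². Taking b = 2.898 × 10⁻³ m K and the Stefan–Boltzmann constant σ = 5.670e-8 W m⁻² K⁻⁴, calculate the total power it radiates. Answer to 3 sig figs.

P ≈ 17.6 W

Wien's law: T = b/λ_max = 2.898×10⁻³/1.329×10⁻⁶ = 2180.59 K.
Area A = 0.373 cm² = 3.73×10⁻⁵ m².
Then P = εσAT⁴ = 0.368×5.670×10⁻⁸×3.73×10⁻⁵×(2180.59)⁴ = 17.6 W.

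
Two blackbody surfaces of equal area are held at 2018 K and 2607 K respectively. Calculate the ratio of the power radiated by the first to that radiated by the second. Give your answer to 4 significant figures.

With equal areas, P₁/P₂ = (T₁/T₂)⁴ = (2018/2607)⁴ = 0.3590.

P₁/P₂ ≈ 0.3590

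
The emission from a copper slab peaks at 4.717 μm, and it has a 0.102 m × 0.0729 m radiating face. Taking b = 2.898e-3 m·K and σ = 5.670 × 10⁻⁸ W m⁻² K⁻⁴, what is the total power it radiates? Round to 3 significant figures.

Wien's law: T = b/λ_max = 2.898×10⁻³/4.717×10⁻⁶ = 614.374 K.
Area A = 0.102 × 0.0729 = 7.4358×10⁻³ m².
Then P = σAT⁴ = 5.670×10⁻⁸×7.4358×10⁻³×(614.374)⁴ = 60.1 W.

P ≈ 60.1 W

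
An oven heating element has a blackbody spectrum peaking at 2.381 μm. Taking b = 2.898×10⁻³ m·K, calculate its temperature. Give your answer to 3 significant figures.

T ≈ 1.22×10³ K

Wien's law gives T = b/λ_max = (2.898×10⁻³ m·K)/(2.381×10⁻⁶ m) = 1.22×10³ K.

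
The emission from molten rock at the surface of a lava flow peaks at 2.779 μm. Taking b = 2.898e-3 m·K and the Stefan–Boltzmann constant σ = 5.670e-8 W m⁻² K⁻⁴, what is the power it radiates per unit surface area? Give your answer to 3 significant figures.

Wien's law: T = b/λ_max = 2.898×10⁻³/2.779×10⁻⁶ = 1042.82 K.
Then I = σT⁴ = 5.670×10⁻⁸×(1042.82)⁴ = 6.71×10⁴ W/m².

I ≈ 6.71×10⁴ W/m²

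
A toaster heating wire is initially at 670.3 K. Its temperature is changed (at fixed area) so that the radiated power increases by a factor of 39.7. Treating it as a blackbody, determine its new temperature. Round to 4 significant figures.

T₂ ≈ 1683 K

P ∝ T⁴, so T₂/T₁ = (P₂/P₁)^(1/4) = (39.7)^(1/4) = 2.51014.
T₂ = 670.3 × 2.51014 = 1683 K.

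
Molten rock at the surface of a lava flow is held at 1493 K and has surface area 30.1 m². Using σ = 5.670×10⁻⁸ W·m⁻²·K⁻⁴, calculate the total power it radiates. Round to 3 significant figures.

Area A = 30.1 m².
P = σAT⁴ = 5.670×10⁻⁸ × 30.1 × (1493)⁴ = 8.48×10⁶ W.

P ≈ 8.48×10⁶ W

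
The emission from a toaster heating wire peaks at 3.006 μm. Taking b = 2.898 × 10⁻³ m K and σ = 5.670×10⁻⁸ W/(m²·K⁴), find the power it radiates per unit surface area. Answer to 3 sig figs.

I ≈ 4.90×10⁴ W/m²

Wien's law: T = b/λ_max = 2.898×10⁻³/3.006×10⁻⁶ = 964.072 K.
Then I = σT⁴ = 5.670×10⁻⁸×(964.072)⁴ = 4.90×10⁴ W/m².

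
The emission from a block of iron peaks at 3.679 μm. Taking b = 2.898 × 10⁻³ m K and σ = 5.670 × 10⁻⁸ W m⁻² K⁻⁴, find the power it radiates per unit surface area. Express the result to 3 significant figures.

Wien's law: T = b/λ_max = 2.898×10⁻³/3.679×10⁻⁶ = 787.714 K.
Then I = σT⁴ = 5.670×10⁻⁸×(787.714)⁴ = 2.18×10⁴ W/m².

I ≈ 2.18×10⁴ W/m²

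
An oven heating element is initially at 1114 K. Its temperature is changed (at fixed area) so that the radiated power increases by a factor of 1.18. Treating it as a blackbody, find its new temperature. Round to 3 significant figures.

P ∝ T⁴, so T₂/T₁ = (P₂/P₁)^(1/4) = (1.18)^(1/4) = 1.04225.
T₂ = 1114 × 1.04225 = 1.16×10³ K.

T₂ ≈ 1.16×10³ K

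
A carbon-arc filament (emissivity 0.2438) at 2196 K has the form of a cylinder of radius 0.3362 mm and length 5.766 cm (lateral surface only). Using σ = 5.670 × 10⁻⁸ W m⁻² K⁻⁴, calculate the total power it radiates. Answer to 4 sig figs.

P ≈ 39.16 W

Lateral area A = 2πrL = 2π×3.362×10⁻⁴×0.05766 = 1.21801×10⁻⁴ m².
P = εσAT⁴ = 0.2438 × 5.670×10⁻⁸ × 1.21801×10⁻⁴ × (2196)⁴ = 39.16 W.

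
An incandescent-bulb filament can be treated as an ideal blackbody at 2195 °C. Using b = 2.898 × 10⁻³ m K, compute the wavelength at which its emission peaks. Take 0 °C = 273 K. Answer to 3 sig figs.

λ_max ≈ 1.17×10³ nm

T = 2195 °C + 273 = 2468 K.
Wien's displacement law: λ_max = b/T = (2.898×10⁻³ m·K)/(2468 K) = 1.174×10⁻⁶ m.
That is 1.17×10³ nm, in the infrared range.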